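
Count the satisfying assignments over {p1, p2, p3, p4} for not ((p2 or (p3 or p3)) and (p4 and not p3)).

Initial set: {not ((p2 or (p3 or p3)) and (p4 and not p3))}.
not ((p2 or (p3 or p3)) and (p4 and not p3)): β-rule — branch into not (p2 or (p3 or p3))  //  not (p4 and not p3).
  branch 1 (add not (p2 or (p3 or p3))):
    not (p2 or (p3 or p3)): α-rule — add not p2, not (p3 or p3).
    not (p3 or p3): α-rule — add not p3, not p3.
    ○ open, literals {p2=0, p3=0}.
  branch 2 (add not (p4 and not p3)):
    not (p4 and not p3): β-rule — branch into not p4  //  not not p3.
      branch 2.1 (add not p4):
        ○ open, literals {p4=0}.
      branch 2.2 (add not not p3):
        ○ open, literals {p3=1}.
0 branches closed, 3 open.
Each open branch fixes some atoms; the unmentioned ones are free. Counting distinct full assignments: branch {p2=0, p3=0} (p1, p4) contributes 4 new; branch {p4=0} (p1, p2, p3) contributes 6 new; branch {p3=1} (p1, p2, p4) contributes 4 new. Total: 14.

14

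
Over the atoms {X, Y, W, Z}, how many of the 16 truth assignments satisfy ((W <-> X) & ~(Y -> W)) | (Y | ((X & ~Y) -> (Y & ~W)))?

Initial set: {(((W <-> X) & ~(Y -> W)) | (Y | ((X & ~Y) -> (Y & ~W))))}.
(((W <-> X) & ~(Y -> W)) | (Y | ((X & ~Y) -> (Y & ~W)))): β-rule — branch into ((W <-> X) & ~(Y -> W))  //  (Y | ((X & ~Y) -> (Y & ~W))).
  branch 1 (add ((W <-> X) & ~(Y -> W))):
    ((W <-> X) & ~(Y -> W)): α-rule — add (W <-> X), ~(Y -> W).
    ~(Y -> W): α-rule — add Y, ~W.
    (W <-> X): β-rule — branch into W, X  //  ~W, ~X.
      branch 1.1 (add W, X):
        × closes — contains both W and ~W.
      branch 1.2 (add ~W, ~X):
        ○ open, literals {W=F, X=F, Y=T}.
  branch 2 (add (Y | ((X & ~Y) -> (Y & ~W)))):
    (Y | ((X & ~Y) -> (Y & ~W))): β-rule — branch into Y  //  ((X & ~Y) -> (Y & ~W)).
      branch 2.1 (add Y):
        ○ open, literals {Y=T}.
      branch 2.2 (add ((X & ~Y) -> (Y & ~W))):
        ((X & ~Y) -> (Y & ~W)): β-rule — branch into ~(X & ~Y)  //  (Y & ~W).
          branch 2.2.1 (add ~(X & ~Y)):
            ~(X & ~Y): β-rule — branch into ~X  //  ~~Y.
              branch 2.2.1.1 (add ~X):
                ○ open, literals {X=F}.
              branch 2.2.1.2 (add ~~Y):
                ○ open, literals {Y=T}.
          branch 2.2.2 (add (Y & ~W)):
            (Y & ~W): α-rule — add Y, ~W.
            ○ open, literals {W=F, Y=T}.
1 branch closed, 5 open.
Each open branch fixes some atoms; the unmentioned ones are free. Counting distinct full assignments: branch {W=F, X=F, Y=T} (Z) contributes 2 new; branch {Y=T} (X, W, Z) contributes 6 new; branch {X=F} (Y, W, Z) contributes 4 new; branch {Y=T} (X, W, Z) contributes 0 new; branch {W=F, Y=T} (X, Z) contributes 0 new. Total: 12.

12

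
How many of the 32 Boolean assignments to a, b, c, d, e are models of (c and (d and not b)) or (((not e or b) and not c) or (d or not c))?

24

Initial set: {T ((c and (d and not b)) or (((not e or b) and not c) or (d or not c)))}.
T ((c and (d and not b)) or (((not e or b) and not c) or (d or not c))): β-rule — branch into T (c and (d and not b))  //  T (((not e or b) and not c) or (d or not c)).
  branch 1 (add T (c and (d and not b))):
    T (c and (d and not b)): α-rule — add T c, T (d and not b).
    T (d and not b): α-rule — add T d, T not b.
    ○ open, literals {b=0, c=1, d=1}.
  branch 2 (add T (((not e or b) and not c) or (d or not c))):
    T (((not e or b) and not c) or (d or not c)): β-rule — branch into T ((not e or b) and not c)  //  T (d or not c).
      branch 2.1 (add T ((not e or b) and not c)):
        T ((not e or b) and not c): α-rule — add T (not e or b), T not c.
        T (not e or b): β-rule — branch into T not e  //  T b.
          branch 2.1.1 (add T not e):
            ○ open, literals {c=0, e=0}.
          branch 2.1.2 (add T b):
            ○ open, literals {b=1, c=0}.
      branch 2.2 (add T (d or not c)):
        T (d or not c): β-rule — branch into T d  //  T not c.
          branch 2.2.1 (add T d):
            ○ open, literals {d=1}.
          branch 2.2.2 (add T not c):
            ○ open, literals {c=0}.
0 branches closed, 5 open.
Each open branch fixes some atoms; the unmentioned ones are free. Counting distinct full assignments: branch {b=0, c=1, d=1} (a, e) contributes 4 new; branch {c=0, e=0} (a, b, d) contributes 8 new; branch {b=1, c=0} (a, d, e) contributes 4 new; branch {d=1} (a, b, c, e) contributes 6 new; branch {c=0} (a, b, d, e) contributes 2 new. Total: 24.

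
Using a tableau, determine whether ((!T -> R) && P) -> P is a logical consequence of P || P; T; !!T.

Initial set: {(P || P); T; !!T; !(((!T -> R) && P) -> P)}.
!!T: drop double negation, giving T.
!(((!T -> R) && P) -> P): α-rule — add ((!T -> R) && P), !P.
((!T -> R) && P): α-rule — add (!T -> R), P.
× closes — contains both P and !P.
All 1 branch closes.
Every branch closed, so the premises entail the conclusion.

Yes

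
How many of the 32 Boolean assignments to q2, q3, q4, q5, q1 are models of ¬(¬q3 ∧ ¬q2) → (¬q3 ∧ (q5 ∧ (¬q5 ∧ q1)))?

8

Initial set: {(¬(¬q3 ∧ ¬q2) → (¬q3 ∧ (q5 ∧ (¬q5 ∧ q1))))}.
(¬(¬q3 ∧ ¬q2) → (¬q3 ∧ (q5 ∧ (¬q5 ∧ q1)))): β-rule — branch into ¬¬(¬q3 ∧ ¬q2)  //  (¬q3 ∧ (q5 ∧ (¬q5 ∧ q1))).
  branch 1 (add ¬¬(¬q3 ∧ ¬q2)):
    ¬¬(¬q3 ∧ ¬q2): α-rule — add ¬q3, ¬q2.
    ○ open, literals {q2=0, q3=0}.
  branch 2 (add (¬q3 ∧ (q5 ∧ (¬q5 ∧ q1)))):
    (¬q3 ∧ (q5 ∧ (¬q5 ∧ q1))): α-rule — add ¬q3, (q5 ∧ (¬q5 ∧ q1)).
    (q5 ∧ (¬q5 ∧ q1)): α-rule — add q5, (¬q5 ∧ q1).
    (¬q5 ∧ q1): α-rule — add ¬q5, q1.
    × closes — contains both q5 and ¬q5.
1 branch closed, 1 open.
Each open branch fixes some atoms; the unmentioned ones are free. Counting distinct full assignments: branch {q2=0, q3=0} (q4, q5, q1) contributes 8 new. Total: 8.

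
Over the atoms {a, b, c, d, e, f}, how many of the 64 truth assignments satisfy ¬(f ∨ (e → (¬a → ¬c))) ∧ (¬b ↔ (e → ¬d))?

2

Initial set: {(¬(f ∨ (e → (¬a → ¬c))) ∧ (¬b ↔ (e → ¬d)))}.
(¬(f ∨ (e → (¬a → ¬c))) ∧ (¬b ↔ (e → ¬d))): α-rule — add ¬(f ∨ (e → (¬a → ¬c))), (¬b ↔ (e → ¬d)).
¬(f ∨ (e → (¬a → ¬c))): α-rule — add ¬f, ¬(e → (¬a → ¬c)).
¬(e → (¬a → ¬c)): α-rule — add e, ¬(¬a → ¬c).
¬(¬a → ¬c): α-rule — add ¬a, ¬¬c.
(¬b ↔ (e → ¬d)): β-rule — branch into ¬b, (e → ¬d)  //  ¬¬b, ¬(e → ¬d).
  branch 1 (add ¬b, (e → ¬d)):
    (e → ¬d): β-rule — branch into ¬e  //  ¬d.
      branch 1.1 (add ¬e):
        × closes — contains both e and ¬e.
      branch 1.2 (add ¬d):
        ○ open, literals {a=F, b=F, c=T, d=F, e=T, f=F}.
  branch 2 (add ¬¬b, ¬(e → ¬d)):
    ¬(e → ¬d): α-rule — add e, ¬¬d.
    ○ open, literals {a=F, b=T, c=T, d=T, e=T, f=F}.
1 branch closed, 2 open.
Each open branch fixes some atoms; the unmentioned ones are free. Counting distinct full assignments: branch {a=F, b=F, c=T, d=F, e=T, f=F} (none free) contributes 1 new; branch {a=F, b=T, c=T, d=T, e=T, f=F} (none free) contributes 1 new. Total: 2.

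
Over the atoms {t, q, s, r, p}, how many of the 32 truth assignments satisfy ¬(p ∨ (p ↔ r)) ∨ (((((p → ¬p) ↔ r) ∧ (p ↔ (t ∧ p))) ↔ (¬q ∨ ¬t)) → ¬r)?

Initial set: {(¬(p ∨ (p ↔ r)) ∨ (((((p → ¬p) ↔ r) ∧ (p ↔ (t ∧ p))) ↔ (¬q ∨ ¬t)) → ¬r))}.
(¬(p ∨ (p ↔ r)) ∨ (((((p → ¬p) ↔ r) ∧ (p ↔ (t ∧ p))) ↔ (¬q ∨ ¬t)) → ¬r)): β-rule — branch into ¬(p ∨ (p ↔ r))  //  (((((p → ¬p) ↔ r) ∧ (p ↔ (t ∧ p))) ↔ (¬q ∨ ¬t)) → ¬r).
  branch 1 (add ¬(p ∨ (p ↔ r))):
    ¬(p ∨ (p ↔ r)): α-rule — add ¬p, ¬(p ↔ r).
    ¬(p ↔ r): β-rule — branch into p, ¬r  //  ¬p, r.
      branch 1.1 (add p, ¬r):
        × closes — contains both p and ¬p.
      branch 1.2 (add ¬p, r):
        ○ open, literals {p=0, r=1}.
  branch 2 (add (((((p → ¬p) ↔ r) ∧ (p ↔ (t ∧ p))) ↔ (¬q ∨ ¬t)) → ¬r)):
    (((((p → ¬p) ↔ r) ∧ (p ↔ (t ∧ p))) ↔ (¬q ∨ ¬t)) → ¬r): β-rule — branch into ¬((((p → ¬p) ↔ r) ∧ (p ↔ (t ∧ p))) ↔ (¬q ∨ ¬t))  //  ¬r.
      branch 2.1 (add ¬((((p → ¬p) ↔ r) ∧ (p ↔ (t ∧ p))) ↔ (¬q ∨ ¬t))):
        ¬((((p → ¬p) ↔ r) ∧ (p ↔ (t ∧ p))) ↔ (¬q ∨ ¬t)): β-rule — branch into (((p → ¬p) ↔ r) ∧ (p ↔ (t ∧ p))), ¬(¬q ∨ ¬t)  //  ¬(((p → ¬p) ↔ r) ∧ (p ↔ (t ∧ p))), (¬q ∨ ¬t).
          branch 2.1.1 (add (((p → ¬p) ↔ r) ∧ (p ↔ (t ∧ p))), ¬(¬q ∨ ¬t)):
            (((p → ¬p) ↔ r) ∧ (p ↔ (t ∧ p))): α-rule — add ((p → ¬p) ↔ r), (p ↔ (t ∧ p)).
            ¬(¬q ∨ ¬t): α-rule — add ¬¬q, ¬¬t.
            ((p → ¬p) ↔ r): β-rule — branch into (p → ¬p), r  //  ¬(p → ¬p), ¬r.
              branch 2.1.1.1 (add (p → ¬p), r):
                (p ↔ (t ∧ p)): β-rule — branch into p, (t ∧ p)  //  ¬p, ¬(t ∧ p).
                  branch 2.1.1.1.1 (add p, (t ∧ p)):
                    (t ∧ p): α-rule — add t, p.
                    (p → ¬p): β-rule — branch into ¬p  //  ¬p.
                      branch 2.1.1.1.1.1 (add ¬p):
                        × closes — contains both p and ¬p.
                      branch 2.1.1.1.1.2 (add ¬p):
                        × closes — contains both p and ¬p.
                  branch 2.1.1.1.2 (add ¬p, ¬(t ∧ p)):
                    (p → ¬p): β-rule — branch into ¬p  //  ¬p.
                      branch 2.1.1.1.2.1 (add ¬p):
                        ¬(t ∧ p): β-rule — branch into ¬t  //  ¬p.
                          branch 2.1.1.1.2.1.1 (add ¬t):
                            × closes — contains both t and ¬t.
                          branch 2.1.1.1.2.1.2 (add ¬p):
                            ○ open, literals {p=0, q=1, r=1, t=1}.
                      branch 2.1.1.1.2.2 (add ¬p):
                        ¬(t ∧ p): β-rule — branch into ¬t  //  ¬p.
                          branch 2.1.1.1.2.2.1 (add ¬t):
                            × closes — contains both t and ¬t.
                          branch 2.1.1.1.2.2.2 (add ¬p):
                            ○ open, literals {p=0, q=1, r=1, t=1}.
              branch 2.1.1.2 (add ¬(p → ¬p), ¬r):
                ¬(p → ¬p): α-rule — add p, ¬¬p.
                (p ↔ (t ∧ p)): β-rule — branch into p, (t ∧ p)  //  ¬p, ¬(t ∧ p).
                  branch 2.1.1.2.1 (add p, (t ∧ p)):
                    (t ∧ p): α-rule — add t, p.
                    ○ open, literals {p=1, q=1, r=0, t=1}.
                  branch 2.1.1.2.2 (add ¬p, ¬(t ∧ p)):
                    × closes — contains both p and ¬p.
          branch 2.1.2 (add ¬(((p → ¬p) ↔ r) ∧ (p ↔ (t ∧ p))), (¬q ∨ ¬t)):
            ¬(((p → ¬p) ↔ r) ∧ (p ↔ (t ∧ p))): β-rule — branch into ¬((p → ¬p) ↔ r)  //  ¬(p ↔ (t ∧ p)).
              branch 2.1.2.1 (add ¬((p → ¬p) ↔ r)):
                (¬q ∨ ¬t): β-rule — branch into ¬q  //  ¬t.
                  branch 2.1.2.1.1 (add ¬q):
                    ¬((p → ¬p) ↔ r): β-rule — branch into (p → ¬p), ¬r  //  ¬(p → ¬p), r.
                      branch 2.1.2.1.1.1 (add (p → ¬p), ¬r):
                        (p → ¬p): β-rule — branch into ¬p  //  ¬p.
                          branch 2.1.2.1.1.1.1 (add ¬p):
                            ○ open, literals {p=0, q=0, r=0}.
                          branch 2.1.2.1.1.1.2 (add ¬p):
                            ○ open, literals {p=0, q=0, r=0}.
                      branch 2.1.2.1.1.2 (add ¬(p → ¬p), r):
                        ¬(p → ¬p): α-rule — add p, ¬¬p.
                        ○ open, literals {p=1, q=0, r=1}.
                  branch 2.1.2.1.2 (add ¬t):
                    ¬((p → ¬p) ↔ r): β-rule — branch into (p → ¬p), ¬r  //  ¬(p → ¬p), r.
                      branch 2.1.2.1.2.1 (add (p → ¬p), ¬r):
                        (p → ¬p): β-rule — branch into ¬p  //  ¬p.
                          branch 2.1.2.1.2.1.1 (add ¬p):
                            ○ open, literals {p=0, r=0, t=0}.
                          branch 2.1.2.1.2.1.2 (add ¬p):
                            ○ open, literals {p=0, r=0, t=0}.
                      branch 2.1.2.1.2.2 (add ¬(p → ¬p), r):
                        ¬(p → ¬p): α-rule — add p, ¬¬p.
                        ○ open, literals {p=1, r=1, t=0}.
              branch 2.1.2.2 (add ¬(p ↔ (t ∧ p))):
                (¬q ∨ ¬t): β-rule — branch into ¬q  //  ¬t.
                  branch 2.1.2.2.1 (add ¬q):
                    ¬(p ↔ (t ∧ p)): β-rule — branch into p, ¬(t ∧ p)  //  ¬p, (t ∧ p).
                      branch 2.1.2.2.1.1 (add p, ¬(t ∧ p)):
                        ¬(t ∧ p): β-rule — branch into ¬t  //  ¬p.
                          branch 2.1.2.2.1.1.1 (add ¬t):
                            ○ open, literals {p=1, q=0, t=0}.
                          branch 2.1.2.2.1.1.2 (add ¬p):
                            × closes — contains both p and ¬p.
                      branch 2.1.2.2.1.2 (add ¬p, (t ∧ p)):
                        (t ∧ p): α-rule — add t, p.
                        × closes — contains both p and ¬p.
                  branch 2.1.2.2.2 (add ¬t):
                    ¬(p ↔ (t ∧ p)): β-rule — branch into p, ¬(t ∧ p)  //  ¬p, (t ∧ p).
                      branch 2.1.2.2.2.1 (add p, ¬(t ∧ p)):
                        ¬(t ∧ p): β-rule — branch into ¬t  //  ¬p.
                          branch 2.1.2.2.2.1.1 (add ¬t):
                            ○ open, literals {p=1, t=0}.
                          branch 2.1.2.2.2.1.2 (add ¬p):
                            × closes — contains both p and ¬p.
                      branch 2.1.2.2.2.2 (add ¬p, (t ∧ p)):
                        (t ∧ p): α-rule — add t, p.
                        × closes — contains both t and ¬t.
      branch 2.2 (add ¬r):
        ○ open, literals {r=0}.
10 branches closed, 13 open.
Each open branch fixes some atoms; the unmentioned ones are free. Counting distinct full assignments: branch {p=0, r=1} (t, q, s) contributes 8 new; branch {p=0, q=1, r=1, t=1} (s) contributes 0 new; branch {p=0, q=1, r=1, t=1} (s) contributes 0 new; branch {p=1, q=1, r=0, t=1} (s) contributes 2 new; branch {p=0, q=0, r=0} (t, s) contributes 4 new; branch {p=0, q=0, r=0} (t, s) contributes 0 new; branch {p=1, q=0, r=1} (t, s) contributes 4 new; branch {p=0, r=0, t=0} (q, s) contributes 2 new; branch {p=0, r=0, t=0} (q, s) contributes 0 new; branch {p=1, r=1, t=0} (q, s) contributes 2 new; branch {p=1, q=0, t=0} (s, r) contributes 2 new; branch {p=1, t=0} (q, s, r) contributes 2 new; branch {r=0} (t, q, s, p) contributes 4 new. Total: 30.

30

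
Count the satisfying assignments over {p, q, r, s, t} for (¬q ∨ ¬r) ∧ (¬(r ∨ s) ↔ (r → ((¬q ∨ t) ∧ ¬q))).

Initial set: {T ((¬q ∨ ¬r) ∧ (¬(r ∨ s) ↔ (r → ((¬q ∨ t) ∧ ¬q))))}.
T ((¬q ∨ ¬r) ∧ (¬(r ∨ s) ↔ (r → ((¬q ∨ t) ∧ ¬q)))): α-rule — add T (¬q ∨ ¬r), T (¬(r ∨ s) ↔ (r → ((¬q ∨ t) ∧ ¬q))).
T (¬q ∨ ¬r): β-rule — branch into T ¬q  //  T ¬r.
  branch 1 (add T ¬q):
    T (¬(r ∨ s) ↔ (r → ((¬q ∨ t) ∧ ¬q))): β-rule — branch into T ¬(r ∨ s), T (r → ((¬q ∨ t) ∧ ¬q))  //  F ¬(r ∨ s), F (r → ((¬q ∨ t) ∧ ¬q)).
      branch 1.1 (add T ¬(r ∨ s), T (r → ((¬q ∨ t) ∧ ¬q))):
        T ¬(r ∨ s): α-rule — add F r, F s.
        T (r → ((¬q ∨ t) ∧ ¬q)): β-rule — branch into F r  //  T ((¬q ∨ t) ∧ ¬q).
          branch 1.1.1 (add F r):
            ○ open, literals {q=0, r=0, s=0}.
          branch 1.1.2 (add T ((¬q ∨ t) ∧ ¬q)):
            T ((¬q ∨ t) ∧ ¬q): α-rule — add T (¬q ∨ t), T ¬q.
            T (¬q ∨ t): β-rule — branch into T ¬q  //  T t.
              branch 1.1.2.1 (add T ¬q):
                ○ open, literals {q=0, r=0, s=0}.
              branch 1.1.2.2 (add T t):
                ○ open, literals {q=0, r=0, s=0, t=1}.
      branch 1.2 (add F ¬(r ∨ s), F (r → ((¬q ∨ t) ∧ ¬q))):
        F (r → ((¬q ∨ t) ∧ ¬q)): α-rule — add T r, F ((¬q ∨ t) ∧ ¬q).
        F ¬(r ∨ s): β-rule — branch into T r  //  T s.
          branch 1.2.1 (add T r):
            F ((¬q ∨ t) ∧ ¬q): β-rule — branch into F (¬q ∨ t)  //  F ¬q.
              branch 1.2.1.1 (add F (¬q ∨ t)):
                F (¬q ∨ t): α-rule — add F ¬q, F t.
                × closes — contains both q and ¬q.
              branch 1.2.1.2 (add F ¬q):
                × closes — contains both q and ¬q.
          branch 1.2.2 (add T s):
            F ((¬q ∨ t) ∧ ¬q): β-rule — branch into F (¬q ∨ t)  //  F ¬q.
              branch 1.2.2.1 (add F (¬q ∨ t)):
                F (¬q ∨ t): α-rule — add F ¬q, F t.
                × closes — contains both q and ¬q.
              branch 1.2.2.2 (add F ¬q):
                × closes — contains both q and ¬q.
  branch 2 (add T ¬r):
    T (¬(r ∨ s) ↔ (r → ((¬q ∨ t) ∧ ¬q))): β-rule — branch into T ¬(r ∨ s), T (r → ((¬q ∨ t) ∧ ¬q))  //  F ¬(r ∨ s), F (r → ((¬q ∨ t) ∧ ¬q)).
      branch 2.1 (add T ¬(r ∨ s), T (r → ((¬q ∨ t) ∧ ¬q))):
        T ¬(r ∨ s): α-rule — add F r, F s.
        T (r → ((¬q ∨ t) ∧ ¬q)): β-rule — branch into F r  //  T ((¬q ∨ t) ∧ ¬q).
          branch 2.1.1 (add F r):
            ○ open, literals {r=0, s=0}.
          branch 2.1.2 (add T ((¬q ∨ t) ∧ ¬q)):
            T ((¬q ∨ t) ∧ ¬q): α-rule — add T (¬q ∨ t), T ¬q.
            T (¬q ∨ t): β-rule — branch into T ¬q  //  T t.
              branch 2.1.2.1 (add T ¬q):
                ○ open, literals {q=0, r=0, s=0}.
              branch 2.1.2.2 (add T t):
                ○ open, literals {q=0, r=0, s=0, t=1}.
      branch 2.2 (add F ¬(r ∨ s), F (r → ((¬q ∨ t) ∧ ¬q))):
        F (r → ((¬q ∨ t) ∧ ¬q)): α-rule — add T r, F ((¬q ∨ t) ∧ ¬q).
        × closes — contains both r and ¬r.
5 branches closed, 6 open.
Each open branch fixes some atoms; the unmentioned ones are free. Counting distinct full assignments: branch {q=0, r=0, s=0} (p, t) contributes 4 new; branch {q=0, r=0, s=0} (p, t) contributes 0 new; branch {q=0, r=0, s=0, t=1} (p) contributes 0 new; branch {r=0, s=0} (p, q, t) contributes 4 new; branch {q=0, r=0, s=0} (p, t) contributes 0 new; branch {q=0, r=0, s=0, t=1} (p) contributes 0 new. Total: 8.

8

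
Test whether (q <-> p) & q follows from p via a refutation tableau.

Initial set: {p; ~((q <-> p) & q)}.
~((q <-> p) & q): β-rule — branch into ~(q <-> p)  //  ~q.
  branch 1 (add ~(q <-> p)):
    ~(q <-> p): β-rule — branch into q, ~p  //  ~q, p.
      branch 1.1 (add q, ~p):
        × closes — contains both p and ~p.
      branch 1.2 (add ~q, p):
        ○ open, literals {p=1, q=0}.
  branch 2 (add ~q):
    ○ open, literals {p=1, q=0}.
1 branch closed, 2 open.
An open branch gives a countermodel: p=1, q=0 (unmentioned atoms arbitrary); the premises hold there but the conclusion fails.

No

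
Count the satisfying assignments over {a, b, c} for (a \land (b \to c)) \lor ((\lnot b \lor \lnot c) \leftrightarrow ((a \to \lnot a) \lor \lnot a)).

6

Initial set: {((a \land (b \to c)) \lor ((\lnot b \lor \lnot c) \leftrightarrow ((a \to \lnot a) \lor \lnot a)))}.
((a \land (b \to c)) \lor ((\lnot b \lor \lnot c) \leftrightarrow ((a \to \lnot a) \lor \lnot a))): β-rule — branch into (a \land (b \to c))  //  ((\lnot b \lor \lnot c) \leftrightarrow ((a \to \lnot a) \lor \lnot a)).
  branch 1 (add (a \land (b \to c))):
    (a \land (b \to c)): α-rule — add a, (b \to c).
    (b \to c): β-rule — branch into \lnot b  //  c.
      branch 1.1 (add \lnot b):
        ○ open, literals {a=1, b=0}.
      branch 1.2 (add c):
        ○ open, literals {a=1, c=1}.
  branch 2 (add ((\lnot b \lor \lnot c) \leftrightarrow ((a \to \lnot a) \lor \lnot a))):
    ((\lnot b \lor \lnot c) \leftrightarrow ((a \to \lnot a) \lor \lnot a)): β-rule — branch into (\lnot b \lor \lnot c), ((a \to \lnot a) \lor \lnot a)  //  \lnot (\lnot b \lor \lnot c), \lnot ((a \to \lnot a) \lor \lnot a).
      branch 2.1 (add (\lnot b \lor \lnot c), ((a \to \lnot a) \lor \lnot a)):
        (\lnot b \lor \lnot c): β-rule — branch into \lnot b  //  \lnot c.
          branch 2.1.1 (add \lnot b):
            ((a \to \lnot a) \lor \lnot a): β-rule — branch into (a \to \lnot a)  //  \lnot a.
              branch 2.1.1.1 (add (a \to \lnot a)):
                (a \to \lnot a): β-rule — branch into \lnot a  //  \lnot a.
                  branch 2.1.1.1.1 (add \lnot a):
                    ○ open, literals {a=0, b=0}.
                  branch 2.1.1.1.2 (add \lnot a):
                    ○ open, literals {a=0, b=0}.
              branch 2.1.1.2 (add \lnot a):
                ○ open, literals {a=0, b=0}.
          branch 2.1.2 (add \lnot c):
            ((a \to \lnot a) \lor \lnot a): β-rule — branch into (a \to \lnot a)  //  \lnot a.
              branch 2.1.2.1 (add (a \to \lnot a)):
                (a \to \lnot a): β-rule — branch into \lnot a  //  \lnot a.
                  branch 2.1.2.1.1 (add \lnot a):
                    ○ open, literals {a=0, c=0}.
                  branch 2.1.2.1.2 (add \lnot a):
                    ○ open, literals {a=0, c=0}.
              branch 2.1.2.2 (add \lnot a):
                ○ open, literals {a=0, c=0}.
      branch 2.2 (add \lnot (\lnot b \lor \lnot c), \lnot ((a \to \lnot a) \lor \lnot a)):
        \lnot (\lnot b \lor \lnot c): α-rule — add \lnot \lnot b, \lnot \lnot c.
        \lnot ((a \to \lnot a) \lor \lnot a): α-rule — add \lnot (a \to \lnot a), \lnot \lnot a.
        \lnot (a \to \lnot a): α-rule — add a, \lnot \lnot a.
        ○ open, literals {a=1, b=1, c=1}.
0 branches closed, 9 open.
Each open branch fixes some atoms; the unmentioned ones are free. Counting distinct full assignments: branch {a=1, b=0} (c) contributes 2 new; branch {a=1, c=1} (b) contributes 1 new; branch {a=0, b=0} (c) contributes 2 new; branch {a=0, b=0} (c) contributes 0 new; branch {a=0, b=0} (c) contributes 0 new; branch {a=0, c=0} (b) contributes 1 new; branch {a=0, c=0} (b) contributes 0 new; branch {a=0, c=0} (b) contributes 0 new; branch {a=1, b=1, c=1} (none free) contributes 0 new. Total: 6.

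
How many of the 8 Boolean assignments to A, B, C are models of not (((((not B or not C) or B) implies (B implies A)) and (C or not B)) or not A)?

Initial set: {not (((((not B or not C) or B) implies (B implies A)) and (C or not B)) or not A)}.
not (((((not B or not C) or B) implies (B implies A)) and (C or not B)) or not A): α-rule — add not ((((not B or not C) or B) implies (B implies A)) and (C or not B)), not not A.
not ((((not B or not C) or B) implies (B implies A)) and (C or not B)): β-rule — branch into not (((not B or not C) or B) implies (B implies A))  //  not (C or not B).
  branch 1 (add not (((not B or not C) or B) implies (B implies A))):
    not (((not B or not C) or B) implies (B implies A)): α-rule — add ((not B or not C) or B), not (B implies A).
    not (B implies A): α-rule — add B, not A.
    × closes — contains both A and not A.
  branch 2 (add not (C or not B)):
    not (C or not B): α-rule — add not C, not not B.
    ○ open, literals {A=true, B=true, C=false}.
1 branch closed, 1 open.
Each open branch fixes some atoms; the unmentioned ones are free. Counting distinct full assignments: branch {A=true, B=true, C=false} (none free) contributes 1 new. Total: 1.

1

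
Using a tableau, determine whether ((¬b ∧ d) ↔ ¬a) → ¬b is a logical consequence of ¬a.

Initial set: {¬a; ¬(((¬b ∧ d) ↔ ¬a) → ¬b)}.
¬(((¬b ∧ d) ↔ ¬a) → ¬b): α-rule — add ((¬b ∧ d) ↔ ¬a), ¬¬b.
((¬b ∧ d) ↔ ¬a): β-rule — branch into (¬b ∧ d), ¬a  //  ¬(¬b ∧ d), ¬¬a.
  branch 1 (add (¬b ∧ d), ¬a):
    (¬b ∧ d): α-rule — add ¬b, d.
    × closes — contains both b and ¬b.
  branch 2 (add ¬(¬b ∧ d), ¬¬a):
    × closes — contains both a and ¬a.
All 2 branches close.
Every branch closed, so the premises entail the conclusion.

Yes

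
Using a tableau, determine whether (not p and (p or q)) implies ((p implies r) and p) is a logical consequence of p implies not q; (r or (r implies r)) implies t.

Initial set: {(p implies not q); ((r or (r implies r)) implies t); not ((not p and (p or q)) implies ((p implies r) and p))}.
not ((not p and (p or q)) implies ((p implies r) and p)): α-rule — add (not p and (p or q)), not ((p implies r) and p).
(not p and (p or q)): α-rule — add not p, (p or q).
(p implies not q): β-rule — branch into not p  //  not q.
  branch 1 (add not p):
    ((r or (r implies r)) implies t): β-rule — branch into not (r or (r implies r))  //  t.
      branch 1.1 (add not (r or (r implies r))):
        not (r or (r implies r)): α-rule — add not r, not (r implies r).
        not (r implies r): α-rule — add r, not r.
        × closes — contains both r and not r.
      branch 1.2 (add t):
        not ((p implies r) and p): β-rule — branch into not (p implies r)  //  not p.
          branch 1.2.1 (add not (p implies r)):
            not (p implies r): α-rule — add p, not r.
            × closes — contains both p and not p.
          branch 1.2.2 (add not p):
            (p or q): β-rule — branch into p  //  q.
              branch 1.2.2.1 (add p):
                × closes — contains both p and not p.
              branch 1.2.2.2 (add q):
                ○ open, literals {p=F, q=T, t=T}.
  branch 2 (add not q):
    ((r or (r implies r)) implies t): β-rule — branch into not (r or (r implies r))  //  t.
      branch 2.1 (add not (r or (r implies r))):
        not (r or (r implies r)): α-rule — add not r, not (r implies r).
        not (r implies r): α-rule — add r, not r.
        × closes — contains both r and not r.
      branch 2.2 (add t):
        not ((p implies r) and p): β-rule — branch into not (p implies r)  //  not p.
          branch 2.2.1 (add not (p implies r)):
            not (p implies r): α-rule — add p, not r.
            × closes — contains both p and not p.
          branch 2.2.2 (add not p):
            (p or q): β-rule — branch into p  //  q.
              branch 2.2.2.1 (add p):
                × closes — contains both p and not p.
              branch 2.2.2.2 (add q):
                × closes — contains both q and not q.
7 branches closed, 1 open.
An open branch gives a countermodel: p=F, q=T, t=T (unmentioned atoms arbitrary); the premises hold there but the conclusion fails.

No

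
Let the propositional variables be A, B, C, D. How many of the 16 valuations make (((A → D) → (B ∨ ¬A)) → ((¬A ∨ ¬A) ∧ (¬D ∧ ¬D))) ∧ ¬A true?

Initial set: {T ((((A → D) → (B ∨ ¬A)) → ((¬A ∨ ¬A) ∧ (¬D ∧ ¬D))) ∧ ¬A)}.
T ((((A → D) → (B ∨ ¬A)) → ((¬A ∨ ¬A) ∧ (¬D ∧ ¬D))) ∧ ¬A): α-rule — add T (((A → D) → (B ∨ ¬A)) → ((¬A ∨ ¬A) ∧ (¬D ∧ ¬D))), T ¬A.
T (((A → D) → (B ∨ ¬A)) → ((¬A ∨ ¬A) ∧ (¬D ∧ ¬D))): β-rule — branch into F ((A → D) → (B ∨ ¬A))  //  T ((¬A ∨ ¬A) ∧ (¬D ∧ ¬D)).
  branch 1 (add F ((A → D) → (B ∨ ¬A))):
    F ((A → D) → (B ∨ ¬A)): α-rule — add T (A → D), F (B ∨ ¬A).
    F (B ∨ ¬A): α-rule — add F B, F ¬A.
    × closes — contains both A and ¬A.
  branch 2 (add T ((¬A ∨ ¬A) ∧ (¬D ∧ ¬D))):
    T ((¬A ∨ ¬A) ∧ (¬D ∧ ¬D)): α-rule — add T (¬A ∨ ¬A), T (¬D ∧ ¬D).
    T (¬D ∧ ¬D): α-rule — add T ¬D, T ¬D.
    T (¬A ∨ ¬A): β-rule — branch into T ¬A  //  T ¬A.
      branch 2.1 (add T ¬A):
        ○ open, literals {A=F, D=F}.
      branch 2.2 (add T ¬A):
        ○ open, literals {A=F, D=F}.
1 branch closed, 2 open.
Each open branch fixes some atoms; the unmentioned ones are free. Counting distinct full assignments: branch {A=F, D=F} (B, C) contributes 4 new; branch {A=F, D=F} (B, C) contributes 0 new. Total: 4.

4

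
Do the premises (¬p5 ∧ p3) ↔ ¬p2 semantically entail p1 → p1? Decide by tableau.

Initial set: {T ((¬p5 ∧ p3) ↔ ¬p2); F (p1 → p1)}.
F (p1 → p1): α-rule — add T p1, F p1.
× closes — contains both p1 and ¬p1.
All 1 branch closes.
Every branch closed, so the premises entail the conclusion.

Yes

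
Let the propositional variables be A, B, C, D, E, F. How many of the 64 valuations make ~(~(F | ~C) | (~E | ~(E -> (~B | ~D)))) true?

18

Initial set: {~(~(F | ~C) | (~E | ~(E -> (~B | ~D))))}.
~(~(F | ~C) | (~E | ~(E -> (~B | ~D)))): α-rule — add ~~(F | ~C), ~(~E | ~(E -> (~B | ~D))).
~(~E | ~(E -> (~B | ~D))): α-rule — add ~~E, ~~(E -> (~B | ~D)).
~~(F | ~C): β-rule — branch into F  //  ~C.
  branch 1 (add F):
    ~~(E -> (~B | ~D)): β-rule — branch into ~E  //  (~B | ~D).
      branch 1.1 (add ~E):
        × closes — contains both E and ~E.
      branch 1.2 (add (~B | ~D)):
        (~B | ~D): β-rule — branch into ~B  //  ~D.
          branch 1.2.1 (add ~B):
            ○ open, literals {B=F, E=T, F=T}.
          branch 1.2.2 (add ~D):
            ○ open, literals {D=F, E=T, F=T}.
  branch 2 (add ~C):
    ~~(E -> (~B | ~D)): β-rule — branch into ~E  //  (~B | ~D).
      branch 2.1 (add ~E):
        × closes — contains both E and ~E.
      branch 2.2 (add (~B | ~D)):
        (~B | ~D): β-rule — branch into ~B  //  ~D.
          branch 2.2.1 (add ~B):
            ○ open, literals {B=F, C=F, E=T}.
          branch 2.2.2 (add ~D):
            ○ open, literals {C=F, D=F, E=T}.
2 branches closed, 4 open.
Each open branch fixes some atoms; the unmentioned ones are free. Counting distinct full assignments: branch {B=F, E=T, F=T} (A, C, D) contributes 8 new; branch {D=F, E=T, F=T} (A, B, C) contributes 4 new; branch {B=F, C=F, E=T} (A, D, F) contributes 4 new; branch {C=F, D=F, E=T} (A, B, F) contributes 2 new. Total: 18.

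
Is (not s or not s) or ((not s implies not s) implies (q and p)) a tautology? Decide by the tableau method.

Not valid

Assume the negation and expand:
Initial set: {not ((not s or not s) or ((not s implies not s) implies (q and p)))}.
not ((not s or not s) or ((not s implies not s) implies (q and p))): α-rule — add not (not s or not s), not ((not s implies not s) implies (q and p)).
not (not s or not s): α-rule — add not not s, not not s.
not ((not s implies not s) implies (q and p)): α-rule — add (not s implies not s), not (q and p).
(not s implies not s): β-rule — branch into not not s  //  not s.
  branch 1 (add not not s):
    not (q and p): β-rule — branch into not q  //  not p.
      branch 1.1 (add not q):
        ○ open, literals {q=F, s=T}.
      branch 1.2 (add not p):
        ○ open, literals {p=F, s=T}.
  branch 2 (add not s):
    × closes — contains both s and not s.
1 branch closed, 2 open.
An open branch gives a countermodel: q=F, s=T (unmentioned atoms arbitrary); under it the original formula is false.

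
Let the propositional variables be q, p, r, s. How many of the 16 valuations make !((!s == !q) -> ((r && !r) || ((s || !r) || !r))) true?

Initial set: {!((!s == !q) -> ((r && !r) || ((s || !r) || !r)))}.
!((!s == !q) -> ((r && !r) || ((s || !r) || !r))): α-rule — add (!s == !q), !((r && !r) || ((s || !r) || !r)).
!((r && !r) || ((s || !r) || !r)): α-rule — add !(r && !r), !((s || !r) || !r).
!((s || !r) || !r): α-rule — add !(s || !r), !!r.
!(s || !r): α-rule — add !s, !!r.
(!s == !q): β-rule — branch into !s, !q  //  !!s, !!q.
  branch 1 (add !s, !q):
    !(r && !r): β-rule — branch into !r  //  !!r.
      branch 1.1 (add !r):
        × closes — contains both r and !r.
      branch 1.2 (add !!r):
        ○ open, literals {q=false, r=true, s=false}.
  branch 2 (add !!s, !!q):
    × closes — contains both s and !s.
2 branches closed, 1 open.
Each open branch fixes some atoms; the unmentioned ones are free. Counting distinct full assignments: branch {q=false, r=true, s=false} (p) contributes 2 new. Total: 2.

2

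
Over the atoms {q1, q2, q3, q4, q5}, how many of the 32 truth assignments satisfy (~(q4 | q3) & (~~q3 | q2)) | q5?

18

Initial set: {((~(q4 | q3) & (~~q3 | q2)) | q5)}.
((~(q4 | q3) & (~~q3 | q2)) | q5): β-rule — branch into (~(q4 | q3) & (~~q3 | q2))  //  q5.
  branch 1 (add (~(q4 | q3) & (~~q3 | q2))):
    (~(q4 | q3) & (~~q3 | q2)): α-rule — add ~(q4 | q3), (~~q3 | q2).
    ~(q4 | q3): α-rule — add ~q4, ~q3.
    (~~q3 | q2): β-rule — branch into ~~q3  //  q2.
      branch 1.1 (add ~~q3):
        ~~q3: drop double negation, giving q3.
        × closes — contains both q3 and ~q3.
      branch 1.2 (add q2):
        ○ open, literals {q2=T, q3=F, q4=F}.
  branch 2 (add q5):
    ○ open, literals {q5=T}.
1 branch closed, 2 open.
Each open branch fixes some atoms; the unmentioned ones are free. Counting distinct full assignments: branch {q2=T, q3=F, q4=F} (q1, q5) contributes 4 new; branch {q5=T} (q1, q2, q3, q4) contributes 14 new. Total: 18.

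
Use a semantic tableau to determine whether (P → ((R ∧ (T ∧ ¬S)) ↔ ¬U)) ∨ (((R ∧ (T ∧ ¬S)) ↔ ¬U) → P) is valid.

Valid

Assume the negation and expand:
Initial set: {¬((P → ((R ∧ (T ∧ ¬S)) ↔ ¬U)) ∨ (((R ∧ (T ∧ ¬S)) ↔ ¬U) → P))}.
¬((P → ((R ∧ (T ∧ ¬S)) ↔ ¬U)) ∨ (((R ∧ (T ∧ ¬S)) ↔ ¬U) → P)): α-rule — add ¬(P → ((R ∧ (T ∧ ¬S)) ↔ ¬U)), ¬(((R ∧ (T ∧ ¬S)) ↔ ¬U) → P).
¬(P → ((R ∧ (T ∧ ¬S)) ↔ ¬U)): α-rule — add P, ¬((R ∧ (T ∧ ¬S)) ↔ ¬U).
¬(((R ∧ (T ∧ ¬S)) ↔ ¬U) → P): α-rule — add ((R ∧ (T ∧ ¬S)) ↔ ¬U), ¬P.
× closes — contains both P and ¬P.
All 1 branch closes.
Every branch closed, so the negation is unsatisfiable and the formula is valid.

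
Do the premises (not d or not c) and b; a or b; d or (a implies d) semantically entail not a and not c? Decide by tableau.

Initial set: {((not d or not c) and b); (a or b); (d or (a implies d)); not (not a and not c)}.
((not d or not c) and b): α-rule — add (not d or not c), b.
(a or b): β-rule — branch into a  //  b.
  branch 1 (add a):
    (d or (a implies d)): β-rule — branch into d  //  (a implies d).
      branch 1.1 (add d):
        not (not a and not c): β-rule — branch into not not a  //  not not c.
          branch 1.1.1 (add not not a):
            (not d or not c): β-rule — branch into not d  //  not c.
              branch 1.1.1.1 (add not d):
                × closes — contains both d and not d.
              branch 1.1.1.2 (add not c):
                ○ open, literals {a=1, b=1, c=0, d=1}.
          branch 1.1.2 (add not not c):
            (not d or not c): β-rule — branch into not d  //  not c.
              branch 1.1.2.1 (add not d):
                × closes — contains both d and not d.
              branch 1.1.2.2 (add not c):
                × closes — contains both c and not c.
      branch 1.2 (add (a implies d)):
        not (not a and not c): β-rule — branch into not not a  //  not not c.
          branch 1.2.1 (add not not a):
            (not d or not c): β-rule — branch into not d  //  not c.
              branch 1.2.1.1 (add not d):
                (a implies d): β-rule — branch into not a  //  d.
                  branch 1.2.1.1.1 (add not a):
                    × closes — contains both a and not a.
                  branch 1.2.1.1.2 (add d):
                    × closes — contains both d and not d.
              branch 1.2.1.2 (add not c):
                (a implies d): β-rule — branch into not a  //  d.
                  branch 1.2.1.2.1 (add not a):
                    × closes — contains both a and not a.
                  branch 1.2.1.2.2 (add d):
                    ○ open, literals {a=1, b=1, c=0, d=1}.
          branch 1.2.2 (add not not c):
            (not d or not c): β-rule — branch into not d  //  not c.
              branch 1.2.2.1 (add not d):
                (a implies d): β-rule — branch into not a  //  d.
                  branch 1.2.2.1.1 (add not a):
                    × closes — contains both a and not a.
                  branch 1.2.2.1.2 (add d):
                    × closes — contains both d and not d.
              branch 1.2.2.2 (add not c):
                × closes — contains both c and not c.
  branch 2 (add b):
    (d or (a implies d)): β-rule — branch into d  //  (a implies d).
      branch 2.1 (add d):
        not (not a and not c): β-rule — branch into not not a  //  not not c.
          branch 2.1.1 (add not not a):
            (not d or not c): β-rule — branch into not d  //  not c.
              branch 2.1.1.1 (add not d):
                × closes — contains both d and not d.
              branch 2.1.1.2 (add not c):
                ○ open, literals {a=1, b=1, c=0, d=1}.
          branch 2.1.2 (add not not c):
            (not d or not c): β-rule — branch into not d  //  not c.
              branch 2.1.2.1 (add not d):
                × closes — contains both d and not d.
              branch 2.1.2.2 (add not c):
                × closes — contains both c and not c.
      branch 2.2 (add (a implies d)):
        not (not a and not c): β-rule — branch into not not a  //  not not c.
          branch 2.2.1 (add not not a):
            (not d or not c): β-rule — branch into not d  //  not c.
              branch 2.2.1.1 (add not d):
                (a implies d): β-rule — branch into not a  //  d.
                  branch 2.2.1.1.1 (add not a):
                    × closes — contains both a and not a.
                  branch 2.2.1.1.2 (add d):
                    × closes — contains both d and not d.
              branch 2.2.1.2 (add not c):
                (a implies d): β-rule — branch into not a  //  d.
                  branch 2.2.1.2.1 (add not a):
                    × closes — contains both a and not a.
                  branch 2.2.1.2.2 (add d):
                    ○ open, literals {a=1, b=1, c=0, d=1}.
          branch 2.2.2 (add not not c):
            (not d or not c): β-rule — branch into not d  //  not c.
              branch 2.2.2.1 (add not d):
                (a implies d): β-rule — branch into not a  //  d.
                  branch 2.2.2.1.1 (add not a):
                    ○ open, literals {a=0, b=1, c=1, d=0}.
                  branch 2.2.2.1.2 (add d):
                    × closes — contains both d and not d.
              branch 2.2.2.2 (add not c):
                × closes — contains both c and not c.
17 branches closed, 5 open.
An open branch gives a countermodel: a=1, b=1, c=0, d=1 (unmentioned atoms arbitrary); the premises hold there but the conclusion fails.

No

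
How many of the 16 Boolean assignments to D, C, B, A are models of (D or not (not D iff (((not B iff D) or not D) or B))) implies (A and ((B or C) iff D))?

Initial set: {((D or not (not D iff (((not B iff D) or not D) or B))) implies (A and ((B or C) iff D)))}.
((D or not (not D iff (((not B iff D) or not D) or B))) implies (A and ((B or C) iff D))): β-rule — branch into not (D or not (not D iff (((not B iff D) or not D) or B)))  //  (A and ((B or C) iff D)).
  branch 1 (add not (D or not (not D iff (((not B iff D) or not D) or B)))):
    not (D or not (not D iff (((not B iff D) or not D) or B))): α-rule — add not D, not not (not D iff (((not B iff D) or not D) or B)).
    not not (not D iff (((not B iff D) or not D) or B)): β-rule — branch into not D, (((not B iff D) or not D) or B)  //  not not D, not (((not B iff D) or not D) or B).
      branch 1.1 (add not D, (((not B iff D) or not D) or B)):
        (((not B iff D) or not D) or B): β-rule — branch into ((not B iff D) or not D)  //  B.
          branch 1.1.1 (add ((not B iff D) or not D)):
            ((not B iff D) or not D): β-rule — branch into (not B iff D)  //  not D.
              branch 1.1.1.1 (add (not B iff D)):
                (not B iff D): β-rule — branch into not B, D  //  not not B, not D.
                  branch 1.1.1.1.1 (add not B, D):
                    × closes — contains both D and not D.
                  branch 1.1.1.1.2 (add not not B, not D):
                    ○ open, literals {B=T, D=F}.
              branch 1.1.1.2 (add not D):
                ○ open, literals {D=F}.
          branch 1.1.2 (add B):
            ○ open, literals {B=T, D=F}.
      branch 1.2 (add not not D, not (((not B iff D) or not D) or B)):
        × closes — contains both D and not D.
  branch 2 (add (A and ((B or C) iff D))):
    (A and ((B or C) iff D)): α-rule — add A, ((B or C) iff D).
    ((B or C) iff D): β-rule — branch into (B or C), D  //  not (B or C), not D.
      branch 2.1 (add (B or C), D):
        (B or C): β-rule — branch into B  //  C.
          branch 2.1.1 (add B):
            ○ open, literals {A=T, B=T, D=T}.
          branch 2.1.2 (add C):
            ○ open, literals {A=T, C=T, D=T}.
      branch 2.2 (add not (B or C), not D):
        not (B or C): α-rule — add not B, not C.
        ○ open, literals {A=T, B=F, C=F, D=F}.
2 branches closed, 6 open.
Each open branch fixes some atoms; the unmentioned ones are free. Counting distinct full assignments: branch {B=T, D=F} (C, A) contributes 4 new; branch {D=F} (C, B, A) contributes 4 new; branch {B=T, D=F} (C, A) contributes 0 new; branch {A=T, B=T, D=T} (C) contributes 2 new; branch {A=T, C=T, D=T} (B) contributes 1 new; branch {A=T, B=F, C=F, D=F} (none free) contributes 0 new. Total: 11.

11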